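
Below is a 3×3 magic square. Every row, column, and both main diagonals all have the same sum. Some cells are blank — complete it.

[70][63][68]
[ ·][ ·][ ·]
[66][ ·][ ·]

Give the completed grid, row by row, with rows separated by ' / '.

70 63 68 / 65 67 69 / 66 71 64

Row 1 is already complete: 70 + 63 + 68 = 201, so that is the magic constant.
Column 1 needs 201; the known cells sum to 136, so (2,1) = 65.
The remaining cell in anti-diagonal is (2,2) = 201 − 134 = 67.
Row 2 needs 201; the known cells sum to 132, so (2,3) = 69.
Column 2 must total 201; the given cells sum to 130, so (3,2) = 71.
Using column 3: 68 + 69 + ? → (3,3) = 201 − 137 = 64.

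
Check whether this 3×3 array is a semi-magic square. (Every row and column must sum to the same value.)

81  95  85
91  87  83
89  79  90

Row 1: 81 + 95 + 85 = 261.
Row 2: 91 + 87 + 83 = 261.
Row 3: 89 + 79 + 90 = 258.
Column 1: 81 + 91 + 89 = 261.
Column 2: 95 + 87 + 79 = 261.
Column 3: 85 + 83 + 90 = 258.

No — row 3 sums to 258 but row 2 sums to 261.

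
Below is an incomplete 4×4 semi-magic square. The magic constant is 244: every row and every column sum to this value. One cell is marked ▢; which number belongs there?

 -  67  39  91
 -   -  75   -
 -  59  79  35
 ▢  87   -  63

43

The remaining cell in row 1 is (1,1) = 244 − 197 = 47.
From row 3, 244 − (59 + 79 + 35) gives (3,1) = 71.
Column 2 must total 244; the given cells sum to 213, so (2,2) = 31.
Column 3 needs 244; the known cells sum to 193, so (4,3) = 51.
Column 4 needs 244; the known cells sum to 189, so (2,4) = 55.
Row 2 must total 244; the given cells sum to 161, so (2,1) = 83.
Row 4 must total 244; the given cells sum to 201, so (4,1) = 43.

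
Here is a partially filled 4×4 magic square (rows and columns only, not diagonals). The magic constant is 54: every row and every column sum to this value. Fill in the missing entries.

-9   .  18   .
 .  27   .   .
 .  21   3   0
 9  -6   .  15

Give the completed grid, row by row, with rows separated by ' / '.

-9 12 18 33 / 24 27 -3 6 / 30 21 3 0 / 9 -6 36 15

Row 3: 21 + 3 + 0 + ? = 54, so (3,1) = 30.
The remaining cell in row 4 is (4,3) = 54 − 18 = 36.
From column 1, 54 − (-9 + 30 + 9) gives (2,1) = 24.
Column 2 needs 54; the known cells sum to 42, so (1,2) = 12.
Column 3 must total 54; the given cells sum to 57, so (2,3) = -3.
Row 1 must total 54; the given cells sum to 21, so (1,4) = 33.
From row 2, 54 − (24 + 27 + (-3)) gives (2,4) = 6.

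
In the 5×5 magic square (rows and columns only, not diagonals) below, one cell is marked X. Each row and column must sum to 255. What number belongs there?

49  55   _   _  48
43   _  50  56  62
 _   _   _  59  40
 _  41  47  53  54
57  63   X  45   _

Row 2 must total 255; the given cells sum to 211, so (2,2) = 44.
Row 4 must total 255; the given cells sum to 195, so (4,1) = 60.
From column 1, 255 − (49 + 43 + 60 + 57) gives (3,1) = 46.
From column 2, 255 − (55 + 44 + 41 + 63) gives (3,2) = 52.
Column 4: 56 + 59 + 53 + 45 + ? = 255, so (1,4) = 42.
Column 5 needs 255; the known cells sum to 204, so (5,5) = 51.
Row 1: 49 + 55 + 42 + 48 + ? = 255, so (1,3) = 61.
Row 3 must total 255; the given cells sum to 197, so (3,3) = 58.
Row 5: 57 + 63 + 45 + 51 + ? = 255, so (5,3) = 39.

39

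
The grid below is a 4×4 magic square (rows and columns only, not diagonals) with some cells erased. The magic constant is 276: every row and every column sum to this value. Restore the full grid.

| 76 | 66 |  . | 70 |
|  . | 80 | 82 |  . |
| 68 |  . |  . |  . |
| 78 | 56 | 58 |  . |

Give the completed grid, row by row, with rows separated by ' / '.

Row 1: 76 + 66 + 70 + ? = 276, so (1,3) = 64.
Row 4 needs 276; the known cells sum to 192, so (4,4) = 84.
The remaining cell in column 1 is (2,1) = 276 − 222 = 54.
The remaining cell in column 2 is (3,2) = 276 − 202 = 74.
Column 3: 64 + 82 + 58 + ? = 276, so (3,3) = 72.
Row 2: 54 + 80 + 82 + ? = 276, so (2,4) = 60.
Row 3: 68 + 74 + 72 + ? = 276, so (3,4) = 62.

76 66 64 70 / 54 80 82 60 / 68 74 72 62 / 78 56 58 84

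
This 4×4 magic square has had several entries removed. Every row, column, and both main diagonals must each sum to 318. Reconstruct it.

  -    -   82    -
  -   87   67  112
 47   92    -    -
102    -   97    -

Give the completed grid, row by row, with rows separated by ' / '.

117 62 82 57 / 52 87 67 112 / 47 92 72 107 / 102 77 97 42

Row 2 needs 318; the known cells sum to 266, so (2,1) = 52.
The remaining cell in column 1 is (1,1) = 318 − 201 = 117.
Using column 3: 82 + 67 + 97 + ? → (3,3) = 318 − 246 = 72.
Main diagonal must total 318; the given cells sum to 276, so (4,4) = 42.
The remaining cell in anti-diagonal is (1,4) = 318 − 261 = 57.
Row 1: 117 + 82 + 57 + ? = 318, so (1,2) = 62.
Using row 3: 47 + 92 + 72 + ? → (3,4) = 318 − 211 = 107.
Row 4: 102 + 97 + 42 + ? = 318, so (4,2) = 77.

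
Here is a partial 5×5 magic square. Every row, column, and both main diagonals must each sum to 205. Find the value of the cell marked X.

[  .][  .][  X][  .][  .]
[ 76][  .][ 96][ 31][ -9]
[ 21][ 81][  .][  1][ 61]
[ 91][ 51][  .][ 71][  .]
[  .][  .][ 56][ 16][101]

26

The remaining cell in row 2 is (2,2) = 205 − 194 = 11.
From row 3, 205 − (21 + 81 + 1 + 61) gives (3,3) = 41.
Column 4: 31 + 1 + 71 + 16 + ? = 205, so (1,4) = 86.
Using main diagonal: 11 + 41 + 71 + 101 + ? → (1,1) = 205 − 224 = -19.
Column 1 needs 205; the known cells sum to 169, so (5,1) = 36.
Anti-diagonal must total 205; the given cells sum to 159, so (1,5) = 46.
Row 5: 36 + 56 + 16 + 101 + ? = 205, so (5,2) = -4.
The remaining cell in column 2 is (1,2) = 205 − 139 = 66.
Column 5: 46 + (-9) + 61 + 101 + ? = 205, so (4,5) = 6.
From row 1, 205 − (-19 + 66 + 86 + 46) gives (1,3) = 26.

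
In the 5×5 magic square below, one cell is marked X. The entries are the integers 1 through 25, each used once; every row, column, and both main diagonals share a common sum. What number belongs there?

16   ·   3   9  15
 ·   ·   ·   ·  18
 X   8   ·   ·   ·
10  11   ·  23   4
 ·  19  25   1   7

The entries are 1 through 25, which sum to 325, so each line sums to 325/5 = 65.
Row 1 needs 65; the known cells sum to 43, so (1,2) = 22.
From row 4, 65 − (10 + 11 + 23 + 4) gives (4,3) = 17.
Row 5: 19 + 25 + 1 + 7 + ? = 65, so (5,1) = 13.
Using column 2: 22 + 8 + 11 + 19 + ? → (2,2) = 65 − 60 = 5.
From column 5, 65 − (15 + 18 + 4 + 7) gives (3,5) = 21.
Using main diagonal: 16 + 5 + 23 + 7 + ? → (3,3) = 65 − 51 = 14.
From anti-diagonal, 65 − (15 + 14 + 11 + 13) gives (2,4) = 12.
Column 3 must total 65; the given cells sum to 59, so (2,3) = 6.
Using column 4: 9 + 12 + 23 + 1 + ? → (3,4) = 65 − 45 = 20.
Row 2: 5 + 6 + 12 + 18 + ? = 65, so (2,1) = 24.
The remaining cell in row 3 is (3,1) = 65 − 63 = 2.

2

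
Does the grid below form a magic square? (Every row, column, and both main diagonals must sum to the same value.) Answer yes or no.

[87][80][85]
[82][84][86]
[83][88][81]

Yes

Row 1: 87 + 80 + 85 = 252.
Row 2: 82 + 84 + 86 = 252.
Row 3: 83 + 88 + 81 = 252.
Column 1: 87 + 82 + 83 = 252.
Column 2: 80 + 84 + 88 = 252.
Column 3: 85 + 86 + 81 = 252.
Main diagonal: 87 + 84 + 81 = 252.
Anti-diagonal: 85 + 84 + 83 = 252.
All lines sum to 252.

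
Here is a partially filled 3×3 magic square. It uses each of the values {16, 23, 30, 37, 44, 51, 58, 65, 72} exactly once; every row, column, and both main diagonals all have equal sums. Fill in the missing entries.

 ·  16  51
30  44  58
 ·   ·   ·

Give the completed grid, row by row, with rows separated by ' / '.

The 9 entries sum to 396, so each line sums to 396/3 = 132.
Row 1 must total 132; the given cells sum to 67, so (1,1) = 65.
Using column 1: 65 + 30 + ? → (3,1) = 132 − 95 = 37.
Column 2: 16 + 44 + ? = 132, so (3,2) = 72.
From column 3, 132 − (51 + 58) gives (3,3) = 23.

65 16 51 / 30 44 58 / 37 72 23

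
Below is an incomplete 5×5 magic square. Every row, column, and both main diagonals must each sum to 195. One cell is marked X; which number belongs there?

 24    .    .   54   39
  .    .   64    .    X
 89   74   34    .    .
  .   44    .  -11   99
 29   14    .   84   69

9

Row 5 needs 195; the known cells sum to 196, so (5,3) = -1.
The remaining cell in main diagonal is (2,2) = 195 − 116 = 79.
Using anti-diagonal: 39 + 34 + 44 + 29 + ? → (2,4) = 195 − 146 = 49.
Using column 2: 79 + 74 + 44 + 14 + ? → (1,2) = 195 − 211 = -16.
Using column 4: 54 + 49 + (-11) + 84 + ? → (3,4) = 195 − 176 = 19.
From row 1, 195 − (24 + (-16) + 54 + 39) gives (1,3) = 94.
The remaining cell in row 3 is (3,5) = 195 − 216 = -21.
Column 3 must total 195; the given cells sum to 191, so (4,3) = 4.
From column 5, 195 − (39 + (-21) + 99 + 69) gives (2,5) = 9.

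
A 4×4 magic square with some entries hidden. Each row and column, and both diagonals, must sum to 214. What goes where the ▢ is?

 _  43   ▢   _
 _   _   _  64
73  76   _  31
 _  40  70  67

Using row 3: 73 + 76 + 31 + ? → (3,3) = 214 − 180 = 34.
Using row 4: 40 + 70 + 67 + ? → (4,1) = 214 − 177 = 37.
The remaining cell in column 2 is (2,2) = 214 − 159 = 55.
Using column 4: 64 + 31 + 67 + ? → (1,4) = 214 − 162 = 52.
Main diagonal: 55 + 34 + 67 + ? = 214, so (1,1) = 58.
The remaining cell in anti-diagonal is (2,3) = 214 − 165 = 49.
Row 1: 58 + 43 + 52 + ? = 214, so (1,3) = 61.

61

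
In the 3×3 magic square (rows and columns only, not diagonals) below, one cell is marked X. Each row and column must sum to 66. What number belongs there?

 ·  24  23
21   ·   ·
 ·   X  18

Row 1: 24 + 23 + ? = 66, so (1,1) = 19.
From column 1, 66 − (19 + 21) gives (3,1) = 26.
From column 3, 66 − (23 + 18) gives (2,3) = 25.
From row 2, 66 − (21 + 25) gives (2,2) = 20.
Using row 3: 26 + 18 + ? → (3,2) = 66 − 44 = 22.

22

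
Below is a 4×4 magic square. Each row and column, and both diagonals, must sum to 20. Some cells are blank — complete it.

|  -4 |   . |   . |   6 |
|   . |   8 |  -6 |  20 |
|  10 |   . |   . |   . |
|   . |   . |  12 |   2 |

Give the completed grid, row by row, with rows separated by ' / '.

Row 2 must total 20; the given cells sum to 22, so (2,1) = -2.
Column 1: -4 + (-2) + 10 + ? = 20, so (4,1) = 16.
Using column 4: 6 + 20 + 2 + ? → (3,4) = 20 − 28 = -8.
Main diagonal must total 20; the given cells sum to 6, so (3,3) = 14.
Anti-diagonal needs 20; the known cells sum to 16, so (3,2) = 4.
The remaining cell in row 4 is (4,2) = 20 − 30 = -10.
Column 2 needs 20; the known cells sum to 2, so (1,2) = 18.
From column 3, 20 − (-6 + 14 + 12) gives (1,3) = 0.

-4 18 0 6 / -2 8 -6 20 / 10 4 14 -8 / 16 -10 12 2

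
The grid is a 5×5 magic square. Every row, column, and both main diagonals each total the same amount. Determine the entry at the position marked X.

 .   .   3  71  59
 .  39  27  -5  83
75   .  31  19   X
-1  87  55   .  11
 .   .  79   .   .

7

Column 3 is complete and sums to 195; that is the magic constant.
Using row 2: 39 + 27 + (-5) + 83 + ? → (2,1) = 195 − 144 = 51.
From row 4, 195 − (-1 + 87 + 55 + 11) gives (4,4) = 43.
Using column 4: 71 + (-5) + 19 + 43 + ? → (5,4) = 195 − 128 = 67.
From anti-diagonal, 195 − (59 + (-5) + 31 + 87) gives (5,1) = 23.
From column 1, 195 − (51 + 75 + (-1) + 23) gives (1,1) = 47.
Using main diagonal: 47 + 39 + 31 + 43 + ? → (5,5) = 195 − 160 = 35.
Row 1 must total 195; the given cells sum to 180, so (1,2) = 15.
Row 5 must total 195; the given cells sum to 204, so (5,2) = -9.
The remaining cell in column 2 is (3,2) = 195 − 132 = 63.
Column 5 must total 195; the given cells sum to 188, so (3,5) = 7.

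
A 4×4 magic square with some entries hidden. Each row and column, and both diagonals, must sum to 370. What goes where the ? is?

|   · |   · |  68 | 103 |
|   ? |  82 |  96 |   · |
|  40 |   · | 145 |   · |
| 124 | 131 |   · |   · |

117

Using column 3: 68 + 96 + 145 + ? → (4,3) = 370 − 309 = 61.
Anti-diagonal must total 370; the given cells sum to 323, so (3,2) = 47.
Row 3: 40 + 47 + 145 + ? = 370, so (3,4) = 138.
Row 4 must total 370; the given cells sum to 316, so (4,4) = 54.
Column 2 must total 370; the given cells sum to 260, so (1,2) = 110.
Using column 4: 103 + 138 + 54 + ? → (2,4) = 370 − 295 = 75.
The remaining cell in main diagonal is (1,1) = 370 − 281 = 89.
Row 2 needs 370; the known cells sum to 253, so (2,1) = 117.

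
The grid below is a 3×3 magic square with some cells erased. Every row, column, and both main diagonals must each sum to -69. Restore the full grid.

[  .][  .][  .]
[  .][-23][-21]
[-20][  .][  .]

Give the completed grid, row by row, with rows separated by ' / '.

-24 -19 -26 / -25 -23 -21 / -20 -27 -22

Row 2 needs -69; the known cells sum to -44, so (2,1) = -25.
Column 1 must total -69; the given cells sum to -45, so (1,1) = -24.
From main diagonal, -69 − (-24 + (-23)) gives (3,3) = -22.
Using anti-diagonal: -23 + (-20) + ? → (1,3) = -69 − (-43) = -26.
From row 1, -69 − (-24 + (-26)) gives (1,2) = -19.
The remaining cell in row 3 is (3,2) = -69 − (-42) = -27.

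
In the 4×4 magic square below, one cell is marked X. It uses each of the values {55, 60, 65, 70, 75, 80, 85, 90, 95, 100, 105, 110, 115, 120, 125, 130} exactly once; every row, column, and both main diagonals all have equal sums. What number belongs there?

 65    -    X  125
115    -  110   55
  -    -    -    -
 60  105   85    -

The 16 entries sum to 1480, so each line sums to 1480/4 = 370.
Row 2 must total 370; the given cells sum to 280, so (2,2) = 90.
Row 4 must total 370; the given cells sum to 250, so (4,4) = 120.
Column 1 needs 370; the known cells sum to 240, so (3,1) = 130.
From column 4, 370 − (125 + 55 + 120) gives (3,4) = 70.
Main diagonal needs 370; the known cells sum to 275, so (3,3) = 95.
The remaining cell in anti-diagonal is (3,2) = 370 − 295 = 75.
From column 2, 370 − (90 + 75 + 105) gives (1,2) = 100.
Using column 3: 110 + 95 + 85 + ? → (1,3) = 370 − 290 = 80.

80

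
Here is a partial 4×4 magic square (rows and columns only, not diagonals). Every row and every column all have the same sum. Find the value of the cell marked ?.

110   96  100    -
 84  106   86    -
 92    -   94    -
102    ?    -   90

88

Column 1 is complete and sums to 388; that is the magic constant.
Using row 1: 110 + 96 + 100 + ? → (1,4) = 388 − 306 = 82.
Row 2 must total 388; the given cells sum to 276, so (2,4) = 112.
Column 3 must total 388; the given cells sum to 280, so (4,3) = 108.
Column 4 must total 388; the given cells sum to 284, so (3,4) = 104.
From row 3, 388 − (92 + 94 + 104) gives (3,2) = 98.
From row 4, 388 − (102 + 108 + 90) gives (4,2) = 88.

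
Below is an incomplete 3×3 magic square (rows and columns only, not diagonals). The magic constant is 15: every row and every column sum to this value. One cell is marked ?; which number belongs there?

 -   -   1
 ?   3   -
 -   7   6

4

The remaining cell in row 3 is (3,1) = 15 − 13 = 2.
The remaining cell in column 2 is (1,2) = 15 − 10 = 5.
Using column 3: 1 + 6 + ? → (2,3) = 15 − 7 = 8.
Row 1 must total 15; the given cells sum to 6, so (1,1) = 9.
Row 2 must total 15; the given cells sum to 11, so (2,1) = 4.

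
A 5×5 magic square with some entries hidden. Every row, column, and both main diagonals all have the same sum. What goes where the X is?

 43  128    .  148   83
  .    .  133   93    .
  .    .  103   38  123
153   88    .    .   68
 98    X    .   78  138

Anti-diagonal is complete and sums to 465; that is the magic constant.
Row 1 needs 465; the known cells sum to 402, so (1,3) = 63.
Using column 4: 148 + 93 + 38 + 78 + ? → (4,4) = 465 − 357 = 108.
Column 5: 83 + 123 + 68 + 138 + ? = 465, so (2,5) = 53.
Using main diagonal: 43 + 103 + 108 + 138 + ? → (2,2) = 465 − 392 = 73.
From row 2, 465 − (73 + 133 + 93 + 53) gives (2,1) = 113.
Row 4 needs 465; the known cells sum to 417, so (4,3) = 48.
Column 1: 43 + 113 + 153 + 98 + ? = 465, so (3,1) = 58.
The remaining cell in column 3 is (5,3) = 465 − 347 = 118.
Row 3: 58 + 103 + 38 + 123 + ? = 465, so (3,2) = 143.
Row 5 must total 465; the given cells sum to 432, so (5,2) = 33.

33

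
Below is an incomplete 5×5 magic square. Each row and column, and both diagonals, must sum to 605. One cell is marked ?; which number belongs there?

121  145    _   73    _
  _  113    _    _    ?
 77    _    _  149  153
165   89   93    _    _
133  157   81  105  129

85

The remaining cell in column 1 is (2,1) = 605 − 496 = 109.
Column 2 needs 605; the known cells sum to 504, so (3,2) = 101.
Using row 3: 77 + 101 + 149 + 153 + ? → (3,3) = 605 − 480 = 125.
Main diagonal must total 605; the given cells sum to 488, so (4,4) = 117.
Using row 4: 165 + 89 + 93 + 117 + ? → (4,5) = 605 − 464 = 141.
Column 4 needs 605; the known cells sum to 444, so (2,4) = 161.
The remaining cell in anti-diagonal is (1,5) = 605 − 508 = 97.
Row 1 must total 605; the given cells sum to 436, so (1,3) = 169.
Column 3 must total 605; the given cells sum to 468, so (2,3) = 137.
Column 5: 97 + 153 + 141 + 129 + ? = 605, so (2,5) = 85.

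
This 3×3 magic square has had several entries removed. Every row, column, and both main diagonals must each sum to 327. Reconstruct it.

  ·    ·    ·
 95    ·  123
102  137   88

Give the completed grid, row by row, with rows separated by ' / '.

130 81 116 / 95 109 123 / 102 137 88

Row 2 needs 327; the known cells sum to 218, so (2,2) = 109.
Column 1 needs 327; the known cells sum to 197, so (1,1) = 130.
From column 2, 327 − (109 + 137) gives (1,2) = 81.
Column 3: 123 + 88 + ? = 327, so (1,3) = 116.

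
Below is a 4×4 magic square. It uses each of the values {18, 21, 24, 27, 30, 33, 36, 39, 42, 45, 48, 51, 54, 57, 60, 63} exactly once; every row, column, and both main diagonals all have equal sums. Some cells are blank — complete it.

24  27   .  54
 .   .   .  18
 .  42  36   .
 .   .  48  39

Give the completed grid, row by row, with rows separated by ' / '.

The 16 entries sum to 648, so each line sums to 648/4 = 162.
From row 1, 162 − (24 + 27 + 54) gives (1,3) = 57.
The remaining cell in column 3 is (2,3) = 162 − 141 = 21.
Column 4 needs 162; the known cells sum to 111, so (3,4) = 51.
Using main diagonal: 24 + 36 + 39 + ? → (2,2) = 162 − 99 = 63.
From anti-diagonal, 162 − (54 + 21 + 42) gives (4,1) = 45.
Row 2: 63 + 21 + 18 + ? = 162, so (2,1) = 60.
Using row 3: 42 + 36 + 51 + ? → (3,1) = 162 − 129 = 33.
Row 4 must total 162; the given cells sum to 132, so (4,2) = 30.

24 27 57 54 / 60 63 21 18 / 33 42 36 51 / 45 30 48 39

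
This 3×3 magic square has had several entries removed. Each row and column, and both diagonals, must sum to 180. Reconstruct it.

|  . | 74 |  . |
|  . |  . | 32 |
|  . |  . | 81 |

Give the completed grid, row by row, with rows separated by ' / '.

Column 3: 32 + 81 + ? = 180, so (1,3) = 67.
Row 1 needs 180; the known cells sum to 141, so (1,1) = 39.
From main diagonal, 180 − (39 + 81) gives (2,2) = 60.
From anti-diagonal, 180 − (67 + 60) gives (3,1) = 53.
The remaining cell in row 2 is (2,1) = 180 − 92 = 88.
Row 3: 53 + 81 + ? = 180, so (3,2) = 46.

39 74 67 / 88 60 32 / 53 46 81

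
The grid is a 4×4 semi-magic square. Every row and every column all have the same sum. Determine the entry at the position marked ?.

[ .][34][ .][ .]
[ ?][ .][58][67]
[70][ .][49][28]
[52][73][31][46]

Row 4 is complete and sums to 202; that is the magic constant.
Row 3 needs 202; the known cells sum to 147, so (3,2) = 55.
Using column 2: 34 + 55 + 73 + ? → (2,2) = 202 − 162 = 40.
From column 3, 202 − (58 + 49 + 31) gives (1,3) = 64.
Column 4: 67 + 28 + 46 + ? = 202, so (1,4) = 61.
The remaining cell in row 1 is (1,1) = 202 − 159 = 43.
From row 2, 202 − (40 + 58 + 67) gives (2,1) = 37.

37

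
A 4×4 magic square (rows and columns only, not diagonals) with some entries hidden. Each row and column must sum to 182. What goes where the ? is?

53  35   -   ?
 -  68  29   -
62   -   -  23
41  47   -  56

44

Row 4 needs 182; the known cells sum to 144, so (4,3) = 38.
Column 1: 53 + 62 + 41 + ? = 182, so (2,1) = 26.
Column 2 needs 182; the known cells sum to 150, so (3,2) = 32.
The remaining cell in row 2 is (2,4) = 182 − 123 = 59.
Using row 3: 62 + 32 + 23 + ? → (3,3) = 182 − 117 = 65.
Using column 3: 29 + 65 + 38 + ? → (1,3) = 182 − 132 = 50.
Column 4 needs 182; the known cells sum to 138, so (1,4) = 44.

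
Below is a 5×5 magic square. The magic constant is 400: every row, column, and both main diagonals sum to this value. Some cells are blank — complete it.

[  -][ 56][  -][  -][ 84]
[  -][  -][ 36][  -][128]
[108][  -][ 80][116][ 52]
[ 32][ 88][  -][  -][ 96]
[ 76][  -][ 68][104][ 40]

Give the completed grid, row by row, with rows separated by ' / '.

120 56 92 48 84 / 64 100 36 72 128 / 108 44 80 116 52 / 32 88 124 60 96 / 76 112 68 104 40

Row 3: 108 + 80 + 116 + 52 + ? = 400, so (3,2) = 44.
Row 5 needs 400; the known cells sum to 288, so (5,2) = 112.
From column 2, 400 − (56 + 44 + 88 + 112) gives (2,2) = 100.
Anti-diagonal: 84 + 80 + 88 + 76 + ? = 400, so (2,4) = 72.
Row 2 needs 400; the known cells sum to 336, so (2,1) = 64.
Column 1 must total 400; the given cells sum to 280, so (1,1) = 120.
Main diagonal needs 400; the known cells sum to 340, so (4,4) = 60.
Using row 4: 32 + 88 + 60 + 96 + ? → (4,3) = 400 − 276 = 124.
Using column 3: 36 + 80 + 124 + 68 + ? → (1,3) = 400 − 308 = 92.
From column 4, 400 − (72 + 116 + 60 + 104) gives (1,4) = 48.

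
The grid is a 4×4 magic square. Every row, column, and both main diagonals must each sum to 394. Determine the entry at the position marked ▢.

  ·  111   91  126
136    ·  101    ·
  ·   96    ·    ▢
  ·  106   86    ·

61

Row 1 needs 394; the known cells sum to 328, so (1,1) = 66.
Using column 2: 111 + 96 + 106 + ? → (2,2) = 394 − 313 = 81.
Column 3 must total 394; the given cells sum to 278, so (3,3) = 116.
From main diagonal, 394 − (66 + 81 + 116) gives (4,4) = 131.
The remaining cell in anti-diagonal is (4,1) = 394 − 323 = 71.
Row 2 needs 394; the known cells sum to 318, so (2,4) = 76.
Column 1 must total 394; the given cells sum to 273, so (3,1) = 121.
From column 4, 394 − (126 + 76 + 131) gives (3,4) = 61.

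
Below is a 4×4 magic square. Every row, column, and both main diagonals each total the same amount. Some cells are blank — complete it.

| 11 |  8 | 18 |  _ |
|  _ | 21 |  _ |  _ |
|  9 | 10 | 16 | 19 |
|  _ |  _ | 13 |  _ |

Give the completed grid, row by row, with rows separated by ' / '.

Row 3 is already complete: 9 + 10 + 16 + 19 = 54, so that is the magic constant.
Row 1 needs 54; the known cells sum to 37, so (1,4) = 17.
The remaining cell in column 2 is (4,2) = 54 − 39 = 15.
From column 3, 54 − (18 + 16 + 13) gives (2,3) = 7.
Main diagonal needs 54; the known cells sum to 48, so (4,4) = 6.
Anti-diagonal must total 54; the given cells sum to 34, so (4,1) = 20.
Column 1 needs 54; the known cells sum to 40, so (2,1) = 14.
Using column 4: 17 + 19 + 6 + ? → (2,4) = 54 − 42 = 12.

11 8 18 17 / 14 21 7 12 / 9 10 16 19 / 20 15 13 6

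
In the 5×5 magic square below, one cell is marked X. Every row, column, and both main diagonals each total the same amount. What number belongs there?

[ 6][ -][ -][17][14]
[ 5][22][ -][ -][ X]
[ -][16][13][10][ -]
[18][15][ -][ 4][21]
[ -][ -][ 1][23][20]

8

Main diagonal is complete and sums to 65; that is the magic constant.
Row 4 needs 65; the known cells sum to 58, so (4,3) = 7.
From column 4, 65 − (17 + 10 + 4 + 23) gives (2,4) = 11.
Using anti-diagonal: 14 + 11 + 13 + 15 + ? → (5,1) = 65 − 53 = 12.
From row 5, 65 − (12 + 1 + 23 + 20) gives (5,2) = 9.
The remaining cell in column 1 is (3,1) = 65 − 41 = 24.
The remaining cell in column 2 is (1,2) = 65 − 62 = 3.
The remaining cell in row 1 is (1,3) = 65 − 40 = 25.
Row 3 must total 65; the given cells sum to 63, so (3,5) = 2.
Using column 3: 25 + 13 + 7 + 1 + ? → (2,3) = 65 − 46 = 19.
The remaining cell in column 5 is (2,5) = 65 − 57 = 8.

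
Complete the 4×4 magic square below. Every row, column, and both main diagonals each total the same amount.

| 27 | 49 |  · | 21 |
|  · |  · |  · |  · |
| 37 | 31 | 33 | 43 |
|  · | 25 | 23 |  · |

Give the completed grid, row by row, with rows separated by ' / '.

27 49 47 21 / 29 39 41 35 / 37 31 33 43 / 51 25 23 45

Row 3 is already complete: 37 + 31 + 33 + 43 = 144, so that is the magic constant.
Row 1 needs 144; the known cells sum to 97, so (1,3) = 47.
From column 2, 144 − (49 + 31 + 25) gives (2,2) = 39.
Column 3 must total 144; the given cells sum to 103, so (2,3) = 41.
Main diagonal needs 144; the known cells sum to 99, so (4,4) = 45.
Using anti-diagonal: 21 + 41 + 31 + ? → (4,1) = 144 − 93 = 51.
The remaining cell in column 1 is (2,1) = 144 − 115 = 29.
Column 4 needs 144; the known cells sum to 109, so (2,4) = 35.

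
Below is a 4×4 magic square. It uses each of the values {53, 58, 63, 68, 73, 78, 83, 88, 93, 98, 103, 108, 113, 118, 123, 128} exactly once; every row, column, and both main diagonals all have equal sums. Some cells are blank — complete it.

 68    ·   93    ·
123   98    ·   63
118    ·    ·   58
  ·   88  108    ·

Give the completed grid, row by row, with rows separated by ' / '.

The 16 entries sum to 1448, so each line sums to 1448/4 = 362.
From row 2, 362 − (123 + 98 + 63) gives (2,3) = 78.
Using column 1: 68 + 123 + 118 + ? → (4,1) = 362 − 309 = 53.
The remaining cell in column 3 is (3,3) = 362 − 279 = 83.
From main diagonal, 362 − (68 + 98 + 83) gives (4,4) = 113.
From row 3, 362 − (118 + 83 + 58) gives (3,2) = 103.
Using column 2: 98 + 103 + 88 + ? → (1,2) = 362 − 289 = 73.
From column 4, 362 − (63 + 58 + 113) gives (1,4) = 128.

68 73 93 128 / 123 98 78 63 / 118 103 83 58 / 53 88 108 113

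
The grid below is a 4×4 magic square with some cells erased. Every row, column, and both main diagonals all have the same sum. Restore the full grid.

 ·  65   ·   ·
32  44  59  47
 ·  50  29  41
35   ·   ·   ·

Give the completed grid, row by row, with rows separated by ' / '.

Row 2 is already complete: 32 + 44 + 59 + 47 = 182, so that is the magic constant.
From row 3, 182 − (50 + 29 + 41) gives (3,1) = 62.
Column 1 needs 182; the known cells sum to 129, so (1,1) = 53.
Column 2: 65 + 44 + 50 + ? = 182, so (4,2) = 23.
From main diagonal, 182 − (53 + 44 + 29) gives (4,4) = 56.
Anti-diagonal needs 182; the known cells sum to 144, so (1,4) = 38.
Row 1 needs 182; the known cells sum to 156, so (1,3) = 26.
Row 4 must total 182; the given cells sum to 114, so (4,3) = 68.

53 65 26 38 / 32 44 59 47 / 62 50 29 41 / 35 23 68 56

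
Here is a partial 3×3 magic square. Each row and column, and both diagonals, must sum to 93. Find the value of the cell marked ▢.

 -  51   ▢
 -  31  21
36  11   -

From row 2, 93 − (31 + 21) gives (2,1) = 41.
Row 3 needs 93; the known cells sum to 47, so (3,3) = 46.
From column 1, 93 − (41 + 36) gives (1,1) = 16.
From column 3, 93 − (21 + 46) gives (1,3) = 26.

26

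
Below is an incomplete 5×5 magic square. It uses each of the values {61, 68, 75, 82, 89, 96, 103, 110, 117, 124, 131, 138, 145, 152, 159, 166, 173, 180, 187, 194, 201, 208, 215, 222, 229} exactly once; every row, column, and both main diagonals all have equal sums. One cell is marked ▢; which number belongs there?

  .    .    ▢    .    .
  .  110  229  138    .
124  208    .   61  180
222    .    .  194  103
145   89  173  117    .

96

The 25 entries sum to 3625, so each line sums to 3625/5 = 725.
Using row 3: 124 + 208 + 61 + 180 + ? → (3,3) = 725 − 573 = 152.
From row 5, 725 − (145 + 89 + 173 + 117) gives (5,5) = 201.
Column 4: 138 + 61 + 194 + 117 + ? = 725, so (1,4) = 215.
Main diagonal needs 725; the known cells sum to 657, so (1,1) = 68.
The remaining cell in column 1 is (2,1) = 725 − 559 = 166.
Row 2 needs 725; the known cells sum to 643, so (2,5) = 82.
Column 5 needs 725; the known cells sum to 566, so (1,5) = 159.
The remaining cell in anti-diagonal is (4,2) = 725 − 594 = 131.
The remaining cell in row 4 is (4,3) = 725 − 650 = 75.
Using column 2: 110 + 208 + 131 + 89 + ? → (1,2) = 725 − 538 = 187.
From column 3, 725 − (229 + 152 + 75 + 173) gives (1,3) = 96.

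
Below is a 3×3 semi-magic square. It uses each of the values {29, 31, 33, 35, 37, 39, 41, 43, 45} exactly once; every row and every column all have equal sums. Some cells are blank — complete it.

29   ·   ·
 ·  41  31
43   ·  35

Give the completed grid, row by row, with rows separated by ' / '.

29 37 45 / 39 41 31 / 43 33 35

The 9 entries sum to 333, so each line sums to 333/3 = 111.
Row 2: 41 + 31 + ? = 111, so (2,1) = 39.
From row 3, 111 − (43 + 35) gives (3,2) = 33.
Column 2 needs 111; the known cells sum to 74, so (1,2) = 37.
The remaining cell in column 3 is (1,3) = 111 − 66 = 45.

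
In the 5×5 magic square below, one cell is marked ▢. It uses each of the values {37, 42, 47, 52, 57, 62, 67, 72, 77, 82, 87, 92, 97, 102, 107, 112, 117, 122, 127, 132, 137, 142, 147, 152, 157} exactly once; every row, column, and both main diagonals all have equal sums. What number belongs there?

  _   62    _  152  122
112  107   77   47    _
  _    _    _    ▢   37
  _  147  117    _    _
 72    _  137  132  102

67

The 25 entries sum to 2425, so each line sums to 2425/5 = 485.
From row 2, 485 − (112 + 107 + 77 + 47) gives (2,5) = 142.
The remaining cell in row 5 is (5,2) = 485 − 443 = 42.
Using column 2: 62 + 107 + 147 + 42 + ? → (3,2) = 485 − 358 = 127.
Column 5 must total 485; the given cells sum to 403, so (4,5) = 82.
Using anti-diagonal: 122 + 47 + 147 + 72 + ? → (3,3) = 485 − 388 = 97.
Column 3: 77 + 97 + 117 + 137 + ? = 485, so (1,3) = 57.
From row 1, 485 − (62 + 57 + 152 + 122) gives (1,1) = 92.
Main diagonal: 92 + 107 + 97 + 102 + ? = 485, so (4,4) = 87.
Row 4 needs 485; the known cells sum to 433, so (4,1) = 52.
Using column 1: 92 + 112 + 52 + 72 + ? → (3,1) = 485 − 328 = 157.
Column 4 needs 485; the known cells sum to 418, so (3,4) = 67.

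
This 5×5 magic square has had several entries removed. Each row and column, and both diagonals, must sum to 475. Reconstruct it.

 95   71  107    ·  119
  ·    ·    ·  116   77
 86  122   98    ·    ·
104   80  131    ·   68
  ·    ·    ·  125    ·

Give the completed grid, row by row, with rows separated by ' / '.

Row 1 needs 475; the known cells sum to 392, so (1,4) = 83.
The remaining cell in row 4 is (4,4) = 475 − 383 = 92.
From column 4, 475 − (83 + 116 + 92 + 125) gives (3,4) = 59.
Anti-diagonal: 119 + 116 + 98 + 80 + ? = 475, so (5,1) = 62.
From row 3, 475 − (86 + 122 + 98 + 59) gives (3,5) = 110.
Column 1 needs 475; the known cells sum to 347, so (2,1) = 128.
Column 5 needs 475; the known cells sum to 374, so (5,5) = 101.
From main diagonal, 475 − (95 + 98 + 92 + 101) gives (2,2) = 89.
The remaining cell in row 2 is (2,3) = 475 − 410 = 65.
Column 2 must total 475; the given cells sum to 362, so (5,2) = 113.
The remaining cell in column 3 is (5,3) = 475 − 401 = 74.

95 71 107 83 119 / 128 89 65 116 77 / 86 122 98 59 110 / 104 80 131 92 68 / 62 113 74 125 101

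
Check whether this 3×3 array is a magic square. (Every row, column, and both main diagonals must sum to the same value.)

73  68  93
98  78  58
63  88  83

Yes

Row 1: 73 + 68 + 93 = 234.
Row 2: 98 + 78 + 58 = 234.
Row 3: 63 + 88 + 83 = 234.
Column 1: 73 + 98 + 63 = 234.
Column 2: 68 + 78 + 88 = 234.
Column 3: 93 + 58 + 83 = 234.
Main diagonal: 73 + 78 + 83 = 234.
Anti-diagonal: 93 + 78 + 63 = 234.
All lines sum to 234.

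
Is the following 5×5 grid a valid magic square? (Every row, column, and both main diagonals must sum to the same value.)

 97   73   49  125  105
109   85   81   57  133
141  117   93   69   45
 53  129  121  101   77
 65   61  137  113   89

Row 1: 97 + 73 + 49 + 125 + 105 = 449.
Row 2: 109 + 85 + 81 + 57 + 133 = 465.
Row 3: 141 + 117 + 93 + 69 + 45 = 465.
Row 4: 53 + 129 + 121 + 101 + 77 = 481.
Row 5: 65 + 61 + 137 + 113 + 89 = 465.
Column 1: 97 + 109 + 141 + 53 + 65 = 465.
Column 2: 73 + 85 + 117 + 129 + 61 = 465.
Column 3: 49 + 81 + 93 + 121 + 137 = 481.
Column 4: 125 + 57 + 69 + 101 + 113 = 465.
Column 5: 105 + 133 + 45 + 77 + 89 = 449.
Main diagonal: 97 + 85 + 93 + 101 + 89 = 465.
Anti-diagonal: 105 + 57 + 93 + 129 + 65 = 449.

No — anti-diagonal sums to 449 but column 3 sums to 481.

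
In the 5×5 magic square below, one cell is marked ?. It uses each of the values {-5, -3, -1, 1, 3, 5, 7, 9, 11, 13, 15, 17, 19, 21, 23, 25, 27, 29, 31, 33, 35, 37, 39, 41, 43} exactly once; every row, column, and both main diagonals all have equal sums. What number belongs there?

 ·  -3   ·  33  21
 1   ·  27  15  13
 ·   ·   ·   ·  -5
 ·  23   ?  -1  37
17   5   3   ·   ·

11

The 25 entries sum to 475, so each line sums to 475/5 = 95.
Row 2 needs 95; the known cells sum to 56, so (2,2) = 39.
Column 2: -3 + 39 + 23 + 5 + ? = 95, so (3,2) = 31.
Column 5 must total 95; the given cells sum to 66, so (5,5) = 29.
Anti-diagonal must total 95; the given cells sum to 76, so (3,3) = 19.
Row 5 needs 95; the known cells sum to 54, so (5,4) = 41.
From column 4, 95 − (33 + 15 + (-1) + 41) gives (3,4) = 7.
Main diagonal needs 95; the known cells sum to 86, so (1,1) = 9.
Row 1 needs 95; the known cells sum to 60, so (1,3) = 35.
Row 3: 31 + 19 + 7 + (-5) + ? = 95, so (3,1) = 43.
The remaining cell in column 1 is (4,1) = 95 − 70 = 25.
The remaining cell in column 3 is (4,3) = 95 − 84 = 11.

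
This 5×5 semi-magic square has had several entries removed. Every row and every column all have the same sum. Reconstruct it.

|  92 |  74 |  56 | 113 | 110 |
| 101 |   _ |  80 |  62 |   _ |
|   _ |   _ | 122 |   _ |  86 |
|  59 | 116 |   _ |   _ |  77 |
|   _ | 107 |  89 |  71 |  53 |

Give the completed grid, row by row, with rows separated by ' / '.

92 74 56 113 110 / 101 83 80 62 119 / 68 65 122 104 86 / 59 116 98 95 77 / 125 107 89 71 53

Row 1 is already complete: 92 + 74 + 56 + 113 + 110 = 445, so that is the magic constant.
Row 5: 107 + 89 + 71 + 53 + ? = 445, so (5,1) = 125.
Column 1: 92 + 101 + 59 + 125 + ? = 445, so (3,1) = 68.
Column 3: 56 + 80 + 122 + 89 + ? = 445, so (4,3) = 98.
Column 5 needs 445; the known cells sum to 326, so (2,5) = 119.
From row 2, 445 − (101 + 80 + 62 + 119) gives (2,2) = 83.
The remaining cell in row 4 is (4,4) = 445 − 350 = 95.
Column 2 must total 445; the given cells sum to 380, so (3,2) = 65.
Using column 4: 113 + 62 + 95 + 71 + ? → (3,4) = 445 − 341 = 104.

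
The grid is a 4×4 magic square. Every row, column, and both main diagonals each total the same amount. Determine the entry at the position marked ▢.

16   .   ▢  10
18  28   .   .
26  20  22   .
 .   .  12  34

36

Main diagonal is complete and sums to 100; that is the magic constant.
Row 3: 26 + 20 + 22 + ? = 100, so (3,4) = 32.
Using column 1: 16 + 18 + 26 + ? → (4,1) = 100 − 60 = 40.
Column 4 needs 100; the known cells sum to 76, so (2,4) = 24.
Anti-diagonal: 10 + 20 + 40 + ? = 100, so (2,3) = 30.
Using row 4: 40 + 12 + 34 + ? → (4,2) = 100 − 86 = 14.
From column 2, 100 − (28 + 20 + 14) gives (1,2) = 38.
The remaining cell in column 3 is (1,3) = 100 − 64 = 36.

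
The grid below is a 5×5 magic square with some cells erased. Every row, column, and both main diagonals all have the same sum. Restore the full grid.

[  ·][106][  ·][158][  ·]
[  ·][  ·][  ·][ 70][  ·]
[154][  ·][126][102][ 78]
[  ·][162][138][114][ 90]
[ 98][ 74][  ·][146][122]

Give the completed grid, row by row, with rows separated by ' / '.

Column 4 is already complete: 158 + 70 + 102 + 114 + 146 = 590, so that is the magic constant.
From row 3, 590 − (154 + 126 + 102 + 78) gives (3,2) = 130.
Using row 4: 162 + 138 + 114 + 90 + ? → (4,1) = 590 − 504 = 86.
Row 5: 98 + 74 + 146 + 122 + ? = 590, so (5,3) = 150.
The remaining cell in column 2 is (2,2) = 590 − 472 = 118.
Main diagonal must total 590; the given cells sum to 480, so (1,1) = 110.
Anti-diagonal must total 590; the given cells sum to 456, so (1,5) = 134.
Row 1: 110 + 106 + 158 + 134 + ? = 590, so (1,3) = 82.
Column 1 needs 590; the known cells sum to 448, so (2,1) = 142.
Column 3 must total 590; the given cells sum to 496, so (2,3) = 94.
The remaining cell in column 5 is (2,5) = 590 − 424 = 166.

110 106 82 158 134 / 142 118 94 70 166 / 154 130 126 102 78 / 86 162 138 114 90 / 98 74 150 146 122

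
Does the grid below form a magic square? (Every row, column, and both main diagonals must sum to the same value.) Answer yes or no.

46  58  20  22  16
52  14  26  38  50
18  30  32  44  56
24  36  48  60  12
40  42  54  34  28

Row 1: 46 + 58 + 20 + 22 + 16 = 162.
Row 2: 52 + 14 + 26 + 38 + 50 = 180.
Row 3: 18 + 30 + 32 + 44 + 56 = 180.
Row 4: 24 + 36 + 48 + 60 + 12 = 180.
Row 5: 40 + 42 + 54 + 34 + 28 = 198.
Column 1: 46 + 52 + 18 + 24 + 40 = 180.
Column 2: 58 + 14 + 30 + 36 + 42 = 180.
Column 3: 20 + 26 + 32 + 48 + 54 = 180.
Column 4: 22 + 38 + 44 + 60 + 34 = 198.
Column 5: 16 + 50 + 56 + 12 + 28 = 162.
Main diagonal: 46 + 14 + 32 + 60 + 28 = 180.
Anti-diagonal: 16 + 38 + 32 + 36 + 40 = 162.

No — column 2 sums to 180 but row 5 sums to 198.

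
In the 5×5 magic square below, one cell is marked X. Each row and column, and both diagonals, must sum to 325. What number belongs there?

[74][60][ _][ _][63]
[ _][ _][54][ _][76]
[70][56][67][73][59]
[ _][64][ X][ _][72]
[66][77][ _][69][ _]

75

Column 2: 60 + 56 + 64 + 77 + ? = 325, so (2,2) = 68.
The remaining cell in column 5 is (5,5) = 325 − 270 = 55.
From main diagonal, 325 − (74 + 68 + 67 + 55) gives (4,4) = 61.
Using anti-diagonal: 63 + 67 + 64 + 66 + ? → (2,4) = 325 − 260 = 65.
From row 2, 325 − (68 + 54 + 65 + 76) gives (2,1) = 62.
Using row 5: 66 + 77 + 69 + 55 + ? → (5,3) = 325 − 267 = 58.
The remaining cell in column 1 is (4,1) = 325 − 272 = 53.
Column 4: 65 + 73 + 61 + 69 + ? = 325, so (1,4) = 57.
Row 1 must total 325; the given cells sum to 254, so (1,3) = 71.
Row 4 must total 325; the given cells sum to 250, so (4,3) = 75.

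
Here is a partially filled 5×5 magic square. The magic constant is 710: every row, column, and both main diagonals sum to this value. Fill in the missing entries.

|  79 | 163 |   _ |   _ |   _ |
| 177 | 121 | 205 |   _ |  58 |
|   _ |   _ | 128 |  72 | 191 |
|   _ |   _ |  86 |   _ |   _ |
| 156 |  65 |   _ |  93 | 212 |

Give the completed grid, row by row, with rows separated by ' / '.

79 163 107 226 135 / 177 121 205 149 58 / 100 219 128 72 191 / 198 142 86 170 114 / 156 65 184 93 212

Row 2 must total 710; the given cells sum to 561, so (2,4) = 149.
Using row 5: 156 + 65 + 93 + 212 + ? → (5,3) = 710 − 526 = 184.
From column 3, 710 − (205 + 128 + 86 + 184) gives (1,3) = 107.
Main diagonal must total 710; the given cells sum to 540, so (4,4) = 170.
The remaining cell in column 4 is (1,4) = 710 − 484 = 226.
The remaining cell in row 1 is (1,5) = 710 − 575 = 135.
Using column 5: 135 + 58 + 191 + 212 + ? → (4,5) = 710 − 596 = 114.
Anti-diagonal: 135 + 149 + 128 + 156 + ? = 710, so (4,2) = 142.
Using row 4: 142 + 86 + 170 + 114 + ? → (4,1) = 710 − 512 = 198.
Column 1 must total 710; the given cells sum to 610, so (3,1) = 100.
Using column 2: 163 + 121 + 142 + 65 + ? → (3,2) = 710 − 491 = 219.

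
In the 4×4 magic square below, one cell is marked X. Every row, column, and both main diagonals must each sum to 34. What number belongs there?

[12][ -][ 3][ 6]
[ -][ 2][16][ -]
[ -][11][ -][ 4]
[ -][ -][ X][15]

Row 1 needs 34; the known cells sum to 21, so (1,2) = 13.
From column 2, 34 − (13 + 2 + 11) gives (4,2) = 8.
Column 4 must total 34; the given cells sum to 25, so (2,4) = 9.
Using main diagonal: 12 + 2 + 15 + ? → (3,3) = 34 − 29 = 5.
Anti-diagonal needs 34; the known cells sum to 33, so (4,1) = 1.
The remaining cell in row 2 is (2,1) = 34 − 27 = 7.
Row 3 must total 34; the given cells sum to 20, so (3,1) = 14.
Row 4 needs 34; the known cells sum to 24, so (4,3) = 10.

10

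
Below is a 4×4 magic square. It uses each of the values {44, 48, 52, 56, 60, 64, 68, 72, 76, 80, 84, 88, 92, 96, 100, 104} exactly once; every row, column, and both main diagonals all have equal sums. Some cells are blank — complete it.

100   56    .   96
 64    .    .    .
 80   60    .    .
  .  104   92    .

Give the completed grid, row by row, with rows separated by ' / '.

The 16 entries sum to 1184, so each line sums to 1184/4 = 296.
Row 1 needs 296; the known cells sum to 252, so (1,3) = 44.
Using column 1: 100 + 64 + 80 + ? → (4,1) = 296 − 244 = 52.
Using column 2: 56 + 60 + 104 + ? → (2,2) = 296 − 220 = 76.
Anti-diagonal: 96 + 60 + 52 + ? = 296, so (2,3) = 88.
From row 2, 296 − (64 + 76 + 88) gives (2,4) = 68.
Row 4: 52 + 104 + 92 + ? = 296, so (4,4) = 48.
Column 3 must total 296; the given cells sum to 224, so (3,3) = 72.
From column 4, 296 − (96 + 68 + 48) gives (3,4) = 84.

100 56 44 96 / 64 76 88 68 / 80 60 72 84 / 52 104 92 48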